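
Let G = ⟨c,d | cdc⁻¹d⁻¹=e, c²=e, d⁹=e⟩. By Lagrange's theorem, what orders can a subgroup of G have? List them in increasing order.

|G| = 18 = 2 · 3². By Lagrange's theorem the order of any subgroup divides 18; the divisors of 18 are 1, 2, 3, 6, 9, 18.

Answer: 1, 2, 3, 6, 9, 18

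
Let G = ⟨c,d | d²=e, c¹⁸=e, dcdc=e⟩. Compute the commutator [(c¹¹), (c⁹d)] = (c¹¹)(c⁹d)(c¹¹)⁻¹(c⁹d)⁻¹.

[(c¹¹), (c⁹d)] = (c¹¹)·(c⁹d)·(c¹¹)⁻¹·(c⁹d)⁻¹.
  (c¹¹) · (c⁹d) = c²d
  (c²d) · (c⁷) = c¹³d
  (c¹³d) · (c⁹d) = c⁴

Answer: c⁴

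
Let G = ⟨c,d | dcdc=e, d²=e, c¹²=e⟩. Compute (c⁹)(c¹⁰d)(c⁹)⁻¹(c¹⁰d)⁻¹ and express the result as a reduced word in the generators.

[(c⁹), (c¹⁰d)] = (c⁹)·(c¹⁰d)·(c⁹)⁻¹·(c¹⁰d)⁻¹.
  (c⁹) · (c¹⁰d) = c⁷d
  (c⁷d) · (c³) = c⁴d
  (c⁴d) · (c¹⁰d) = c⁶

Answer: c⁶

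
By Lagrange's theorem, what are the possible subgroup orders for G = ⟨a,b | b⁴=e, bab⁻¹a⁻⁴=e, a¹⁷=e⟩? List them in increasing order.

|G| = 68 = 2² · 17. By Lagrange's theorem the order of any subgroup divides 68; the divisors of 68 are 1, 2, 4, 17, 34, 68.

Answer: 1, 2, 4, 17, 34, 68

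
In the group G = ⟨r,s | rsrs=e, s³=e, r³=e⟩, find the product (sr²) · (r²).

Compute (sr²) · (r²) by multiplying left to right and reducing via the relations at each step:
  (sr²) · r² = r²s²

Answer: r²s²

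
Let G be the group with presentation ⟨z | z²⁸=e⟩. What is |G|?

G is generated by a single element, so G is cyclic. The relator gives z²⁸ = e and no smaller power is forced to be e, so the 28 powers {e, z, z², z³, z⁴, z⁵, z⁶, z⁷, z⁸, z⁹, z²², z²³, z²¹, z²⁰, z²⁴, z²⁵, z²⁶, z²⁷, z¹², z¹³, z¹¹, z¹⁰, z¹⁴, z¹⁵, z¹⁶, z¹⁷, z¹⁸, z¹⁹} are distinct. Hence |G| = 28.

Answer: 28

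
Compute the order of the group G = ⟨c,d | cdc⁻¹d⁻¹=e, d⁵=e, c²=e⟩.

Enumerate words in the generators, reducing via the relations: the distinct elements are
  {c, d, e, cd, d², d³, d⁴, cd², cd³, cd⁴}.
No further products give new elements, so |G| = 10.

Answer: 10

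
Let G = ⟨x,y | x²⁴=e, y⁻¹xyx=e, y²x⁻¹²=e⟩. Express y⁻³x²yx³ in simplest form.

Multiply left to right, reducing at each step:
  y · x² = x¹⁰y⁻¹
  (x¹⁰y⁻¹) · y = x¹⁰
  (x¹⁰) · x³ = x¹³

Answer: x¹³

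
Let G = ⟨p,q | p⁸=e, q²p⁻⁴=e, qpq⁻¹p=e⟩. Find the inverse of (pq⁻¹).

The order of (pq⁻¹) is 4 (smallest k with (pq⁻¹)ᵏ = e), so (pq⁻¹)⁻¹ = (pq⁻¹)³ = pq.
Check: (pq⁻¹) · (pq) → (pq⁻¹) · p = q⁻¹;   (q⁻¹) · q = e, giving e as required.

Answer: pq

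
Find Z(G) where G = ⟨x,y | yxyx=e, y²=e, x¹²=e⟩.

An element z ∈ Z(G) iff z commutes with every generator.
For example x⁶ is central: (x⁶)·x = x⁷ = x·(x⁶); (x⁶)·y = x⁶y = y·(x⁶).
Whereas x ∉ Z(G) since x·y = xy ≠ x¹¹y = y·x.
Checking each of the 24 elements this way gives Z(G) = {e, x⁶}, of order 2.

Answer: {e, x⁶}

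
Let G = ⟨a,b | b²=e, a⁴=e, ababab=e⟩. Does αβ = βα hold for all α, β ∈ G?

a·b = ab but b·a = ba, so a·b ≠ b·a and G is not abelian.

Answer: No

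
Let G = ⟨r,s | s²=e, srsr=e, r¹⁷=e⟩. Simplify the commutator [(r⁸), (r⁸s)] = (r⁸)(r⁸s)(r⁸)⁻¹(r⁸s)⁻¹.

[(r⁸), (r⁸s)] = (r⁸)·(r⁸s)·(r⁸)⁻¹·(r⁸s)⁻¹.
  (r⁸) · (r⁸s) = r¹⁶s
  (r¹⁶s) · (r⁹) = r⁷s
  (r⁷s) · (r⁸s) = r¹⁶

Answer: r¹⁶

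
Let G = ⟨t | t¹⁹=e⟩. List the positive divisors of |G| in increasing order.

|G| = 19 = 19. By Lagrange's theorem the order of any subgroup divides 19; the divisors of 19 are 1, 19.

Answer: 1, 19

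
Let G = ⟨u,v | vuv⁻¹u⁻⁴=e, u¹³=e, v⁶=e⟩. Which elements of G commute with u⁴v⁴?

⟨u⁴v⁴⟩ ⊆ C_G(u⁴v⁴) since powers of u⁴v⁴ commute with u⁴v⁴; so |C_G(u⁴v⁴)| ≥ |⟨u⁴v⁴⟩| = 3.
By orbit–stabilizer, |C_G(u⁴v⁴)| = |G| / |conj. class of u⁴v⁴| = 78 / 13 = 6.
The 6 elements commuting with u⁴v⁴ are {e, uv², u⁴v⁴, u⁸v, u¹¹v⁵, u¹²v³}.

Answer: {e, uv², u⁴v⁴, u⁸v, u¹¹v⁵, u¹²v³}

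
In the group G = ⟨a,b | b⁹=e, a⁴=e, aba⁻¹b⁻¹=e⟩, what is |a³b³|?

Compute successive powers until reaching e:
  (a³b³)¹ = a³b³, (a³b³)² = a²b⁶, (a³b³)³ = a, (a³b³)⁴ = b³, (a³b³)⁵ = a³b⁶, (a³b³)⁶ = a², (a³b³)⁷ = ab³, (a³b³)⁸ = b⁶, (a³b³)⁹ = a³, (a³b³)¹⁰ = a²b³, (a³b³)¹¹ = ab⁶, (a³b³)¹² = e.
The smallest positive k with (a³b³)ᵏ = e is 12.

Answer: 12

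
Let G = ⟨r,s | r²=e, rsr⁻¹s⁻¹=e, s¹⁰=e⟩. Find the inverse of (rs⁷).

The order of (rs⁷) is 10 (smallest k with (rs⁷)ᵏ = e), so (rs⁷)⁻¹ = (rs⁷)⁹ = rs³.
Check: (rs⁷) · (rs³) → (rs⁷) · r = s⁷;   (s⁷) · s³ = e, giving e as required.

Answer: rs³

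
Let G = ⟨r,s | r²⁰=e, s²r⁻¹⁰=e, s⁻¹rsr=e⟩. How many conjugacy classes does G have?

The conjugacy classes (representative and size) are:
  [e] (size 1), [r] (size 2), [r²] (size 2), [r³] (size 2), [r⁴] (size 2), [r⁵] (size 2), [r¹⁴] (size 2), [r⁷] (size 2), [r⁸] (size 2), [r¹¹] (size 2), [r¹⁰] (size 1), [r²s⁻¹] (size 10), [r⁹s] (size 10).
Class equation: 1 + 2 + 2 + 2 + 2 + 2 + 2 + 2 + 2 + 2 + 1 + 10 + 10 = 40 = |G|. So G has 13 conjugacy classes.

Answer: 13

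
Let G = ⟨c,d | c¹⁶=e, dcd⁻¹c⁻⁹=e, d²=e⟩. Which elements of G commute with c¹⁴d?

⟨c¹⁴d⟩ ⊆ C_G(c¹⁴d) since powers of c¹⁴d commute with c¹⁴d; so |C_G(c¹⁴d)| ≥ |⟨c¹⁴d⟩| = 8.
By orbit–stabilizer, |C_G(c¹⁴d)| = |G| / |conj. class of c¹⁴d| = 32 / 2 = 16.
The 16 elements commuting with c¹⁴d are {e, c², c⁴, c⁶, c⁸, c¹⁰, c¹², c¹⁴, d, c¹⁰d, c²d, c¹²d, c⁴d, c¹⁴d, c⁶d, c⁸d}.

Answer: {e, c², c⁴, c⁶, c⁸, c¹⁰, c¹², c¹⁴, d, c¹⁰d, c²d, c¹²d, c⁴d, c¹⁴d, c⁶d, c⁸d}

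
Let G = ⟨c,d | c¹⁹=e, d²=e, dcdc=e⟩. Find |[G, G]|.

G' = [G, G] is generated by all commutators. The generator-pair commutators are: [c, d] = c².
The subgroup they normally generate is {e, c, c², c³, c⁴, c⁵, c⁶, c⁷, c⁸, c⁹, c¹⁰, c¹¹, c¹², c¹³, c¹⁴, c¹⁵, c¹⁶, c¹⁷, c¹⁸}, of order 19.
Check: |G/G'| = 38/19 = 2 is the order of the abelianisation.

Answer: 19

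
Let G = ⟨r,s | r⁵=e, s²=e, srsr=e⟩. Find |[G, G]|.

G' = [G, G] is generated by all commutators. The generator-pair commutators are: [r, s] = r².
The subgroup they normally generate is {e, r, r², r³, r⁴}, of order 5.
Check: |G/G'| = 10/5 = 2 is the order of the abelianisation.

Answer: 5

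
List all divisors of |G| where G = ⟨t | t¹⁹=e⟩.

|G| = 19 = 19. By Lagrange's theorem the order of any subgroup divides 19; the divisors of 19 are 1, 19.

Answer: 1, 19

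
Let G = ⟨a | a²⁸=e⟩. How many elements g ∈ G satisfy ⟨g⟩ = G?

G is cyclic of order 28. An element generates G iff its order is 28, and a cyclic group of order 28 has exactly φ(28) = 12 such elements.

Answer: 12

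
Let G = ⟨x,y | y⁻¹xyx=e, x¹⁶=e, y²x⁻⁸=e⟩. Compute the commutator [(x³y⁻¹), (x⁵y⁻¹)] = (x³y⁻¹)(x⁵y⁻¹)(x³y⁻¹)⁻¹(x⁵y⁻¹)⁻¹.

[(x³y⁻¹), (x⁵y⁻¹)] = (x³y⁻¹)·(x⁵y⁻¹)·(x³y⁻¹)⁻¹·(x⁵y⁻¹)⁻¹.
  (x³y⁻¹) · (x⁵y⁻¹) = x⁶
  (x⁶) · (x³y) = xy⁻¹
  (xy⁻¹) · (x⁵y) = x¹²

Answer: x¹²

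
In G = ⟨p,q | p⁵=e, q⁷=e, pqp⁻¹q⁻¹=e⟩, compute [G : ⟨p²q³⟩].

First find ord(p²q³) by computing successive powers:
  (p²q³)¹ = p²q³, (p²q³)² = p⁴q⁶, (p²q³)³ = pq², (p²q³)⁴ = p³q⁵, (p²q³)⁵ = q, (p²q³)⁶ = p²q⁴, (p²q³)⁷ = p⁴, (p²q³)⁸ = pq³, (p²q³)⁹ = p³q⁶, (p²q³)¹⁰ = q², (p²q³)¹¹ = p²q⁵, (p²q³)¹² = p⁴q, (p²q³)¹³ = pq⁴, (p²q³)¹⁴ = p³, (p²q³)¹⁵ = q³, (p²q³)¹⁶ = p²q⁶, (p²q³)¹⁷ = p⁴q², (p²q³)¹⁸ = pq⁵, (p²q³)¹⁹ = p³q, (p²q³)²⁰ = q⁴, (p²q³)²¹ = p², (p²q³)²² = p⁴q³, (p²q³)²³ = pq⁶, (p²q³)²⁴ = p³q², (p²q³)²⁵ = q⁵, (p²q³)²⁶ = p²q, (p²q³)²⁷ = p⁴q⁴, (p²q³)²⁸ = p, (p²q³)²⁹ = p³q³, (p²q³)³⁰ = q⁶, (p²q³)³¹ = p²q², (p²q³)³² = p⁴q⁵, (p²q³)³³ = pq, (p²q³)³⁴ = p³q⁴, (p²q³)³⁵ = e.
So |⟨p²q³⟩| = ord(p²q³) = 35. With |G| = 35, by Lagrange [G : ⟨p²q³⟩] = 35/35 = 1.

Answer: 1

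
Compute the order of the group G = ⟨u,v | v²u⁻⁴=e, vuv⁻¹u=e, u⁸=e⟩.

Enumerate words in the generators, reducing via the relations: the distinct elements are
  {e, u, v, uv, u², u³, u⁴, u⁵, u⁶, u⁷, u²v, u³v, v⁻¹, uv⁻¹, u²v⁻¹, u³v⁻¹}.
No further products give new elements, so |G| = 16.

Answer: 16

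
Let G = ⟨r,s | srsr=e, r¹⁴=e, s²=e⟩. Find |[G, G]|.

G' = [G, G] is generated by all commutators. The generator-pair commutators are: [r, s] = r².
The subgroup they normally generate is {e, r², r⁴, r⁶, r⁸, r¹⁰, r¹²}, of order 7.
Check: |G/G'| = 28/7 = 4 is the order of the abelianisation.

Answer: 7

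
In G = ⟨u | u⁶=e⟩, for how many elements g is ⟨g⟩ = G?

G is cyclic of order 6. An element generates G iff its order is 6, and a cyclic group of order 6 has exactly φ(6) = 2 such elements.

Answer: 2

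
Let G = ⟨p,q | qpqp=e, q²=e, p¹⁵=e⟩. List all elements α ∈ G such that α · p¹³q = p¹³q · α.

⟨p¹³q⟩ ⊆ C_G(p¹³q) since powers of p¹³q commute with p¹³q; so |C_G(p¹³q)| ≥ |⟨p¹³q⟩| = 2.
By orbit–stabilizer, |C_G(p¹³q)| = |G| / |conj. class of p¹³q| = 30 / 15 = 2.
The 2 elements commuting with p¹³q are {e, p¹³q}.

Answer: {e, p¹³q}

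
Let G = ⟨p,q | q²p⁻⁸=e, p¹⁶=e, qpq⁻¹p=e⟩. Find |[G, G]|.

G' = [G, G] is generated by all commutators. The generator-pair commutators are: [p, q] = p².
The subgroup they normally generate is {e, p², p⁴, p⁶, p⁸, p¹⁰, p¹², p¹⁴}, of order 8.
Check: |G/G'| = 32/8 = 4 is the order of the abelianisation.

Answer: 8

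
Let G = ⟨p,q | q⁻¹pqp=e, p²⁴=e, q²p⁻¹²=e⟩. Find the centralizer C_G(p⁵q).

⟨p⁵q⟩ ⊆ C_G(p⁵q) since powers of p⁵q commute with p⁵q; so |C_G(p⁵q)| ≥ |⟨p⁵q⟩| = 4.
By orbit–stabilizer, |C_G(p⁵q)| = |G| / |conj. class of p⁵q| = 48 / 12 = 4.
The 4 elements commuting with p⁵q are {e, p¹², p⁵q, p⁵q⁻¹}.

Answer: {e, p¹², p⁵q, p⁵q⁻¹}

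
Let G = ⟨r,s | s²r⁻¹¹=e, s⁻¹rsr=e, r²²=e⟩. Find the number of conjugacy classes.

The conjugacy classes (representative and size) are:
  [e] (size 1), [r²¹] (size 2), [r²] (size 2), [r³] (size 2), [r¹⁸] (size 2), [r¹⁷] (size 2), [r⁶] (size 2), [r⁷] (size 2), [r⁸] (size 2), [r¹³] (size 2), [r¹²] (size 2), [r¹¹] (size 1), [r¹⁰s] (size 11), [r⁷s] (size 11).
Class equation: 1 + 2 + 2 + 2 + 2 + 2 + 2 + 2 + 2 + 2 + 2 + 1 + 11 + 11 = 44 = |G|. So G has 14 conjugacy classes.

Answer: 14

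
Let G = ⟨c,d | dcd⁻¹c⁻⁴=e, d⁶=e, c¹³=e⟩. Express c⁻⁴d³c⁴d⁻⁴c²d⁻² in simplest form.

Multiply left to right, reducing at each step:
  (c⁹) · d³ = c⁹d³
  (c⁹d³) · c⁴ = c⁵d³
  (c⁵d³) · d⁻⁴ = c⁵d⁵
  (c⁵d⁵) · c² = c¹²d⁵
  (c¹²d⁵) · d⁻² = c¹²d³

Answer: c¹²d³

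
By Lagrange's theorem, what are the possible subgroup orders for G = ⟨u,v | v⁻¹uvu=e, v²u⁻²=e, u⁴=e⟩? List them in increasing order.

|G| = 8 = 2³. By Lagrange's theorem the order of any subgroup divides 8; the divisors of 8 are 1, 2, 4, 8.

Answer: 1, 2, 4, 8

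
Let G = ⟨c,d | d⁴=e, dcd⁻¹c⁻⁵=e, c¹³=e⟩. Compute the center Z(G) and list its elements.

An element z ∈ Z(G) iff z commutes with every generator.
For example e is central: e·c = c = c·e; e·d = d = d·e.
Whereas c ∉ Z(G) since c·d = cd ≠ c⁵d = d·c.
Checking each of the 52 elements this way gives Z(G) = {e}, of order 1.

Answer: {e}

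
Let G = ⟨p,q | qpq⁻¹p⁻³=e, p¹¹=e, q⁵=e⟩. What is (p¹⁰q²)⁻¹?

The order of (p¹⁰q²) is 5 (smallest k with (p¹⁰q²)ᵏ = e), so (p¹⁰q²)⁻¹ = (p¹⁰q²)⁴ = p⁵q³.
Check: (p¹⁰q²) · (p⁵q³) → (p¹⁰q²) · p⁵ = q²;   (q²) · q³ = e, giving e as required.

Answer: p⁵q³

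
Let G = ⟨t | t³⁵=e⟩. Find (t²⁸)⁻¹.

The order of (t²⁸) is 5 (smallest k with (t²⁸)ᵏ = e), so (t²⁸)⁻¹ = (t²⁸)⁴ = t⁷.
Check: (t²⁸) · (t⁷) → (t²⁸) · t⁷ = e, giving e as required.

Answer: t⁷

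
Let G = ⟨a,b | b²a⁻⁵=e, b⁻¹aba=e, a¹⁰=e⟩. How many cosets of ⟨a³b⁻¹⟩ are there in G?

First find ord(a³b⁻¹) by computing successive powers:
  (a³b⁻¹)¹ = a³b⁻¹, (a³b⁻¹)² = a⁵, (a³b⁻¹)³ = a³b, (a³b⁻¹)⁴ = e.
So |⟨a³b⁻¹⟩| = ord(a³b⁻¹) = 4. With |G| = 20, by Lagrange [G : ⟨a³b⁻¹⟩] = 20/4 = 5.

Answer: 5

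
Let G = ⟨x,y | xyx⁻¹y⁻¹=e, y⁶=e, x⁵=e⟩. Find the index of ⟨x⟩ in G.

First find ord(x) by computing successive powers:
  x¹ = x, x² = x², x³ = x³, x⁴ = x⁴, x⁵ = e.
So |⟨x⟩| = ord(x) = 5. With |G| = 30, by Lagrange [G : ⟨x⟩] = 30/5 = 6.

Answer: 6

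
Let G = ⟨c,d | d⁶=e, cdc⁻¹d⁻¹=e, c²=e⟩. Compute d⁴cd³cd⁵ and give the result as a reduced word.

Multiply left to right, reducing at each step:
  (d⁴) · c = cd⁴
  (cd⁴) · d³ = cd
  (cd) · c = d
  d · d⁵ = e

Answer: e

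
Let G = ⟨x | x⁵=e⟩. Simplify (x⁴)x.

Compute (x⁴) · x by multiplying left to right and reducing via the relations at each step:
  (x⁴) · x = e

Answer: e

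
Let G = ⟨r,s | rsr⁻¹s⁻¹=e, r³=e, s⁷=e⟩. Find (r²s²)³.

Compute successive powers of (r²s²), reducing at each step:
  (r²s²)²: (r²s²) · r² = rs²;   (rs²) · s² = rs⁴
  (r²s²)³: (rs⁴) · r² = s⁴;   (s⁴) · s² = s⁶

Answer: s⁶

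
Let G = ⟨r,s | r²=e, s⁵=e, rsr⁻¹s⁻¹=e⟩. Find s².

Compute successive powers of s, reducing at each step:
  s²: s · s = s²

Answer: s²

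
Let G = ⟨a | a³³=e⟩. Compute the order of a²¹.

Compute successive powers until reaching e:
  (a²¹)¹ = a²¹, (a²¹)² = a⁹, (a²¹)³ = a³⁰, (a²¹)⁴ = a¹⁸, (a²¹)⁵ = a⁶, (a²¹)⁶ = a²⁷, (a²¹)⁷ = a¹⁵, (a²¹)⁸ = a³, (a²¹)⁹ = a²⁴, (a²¹)¹⁰ = a¹², (a²¹)¹¹ = e.
The smallest positive k with (a²¹)ᵏ = e is 11.

Answer: 11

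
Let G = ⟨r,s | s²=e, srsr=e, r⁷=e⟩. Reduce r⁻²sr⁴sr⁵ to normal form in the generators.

Multiply left to right, reducing at each step:
  (r⁵) · s = r⁵s
  (r⁵s) · r⁴ = rs
  (rs) · s = r
  r · r⁵ = r⁶

Answer: r⁶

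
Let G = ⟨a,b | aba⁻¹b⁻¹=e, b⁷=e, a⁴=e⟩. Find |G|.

Enumerate words in the generators, reducing via the relations: the distinct elements are
  {a, b, e, ab, a², a³, b², b³, b⁴, b⁵, b⁶, ab², ab³, ab⁴, ab⁵, ab⁶, a²b, a³b, a²b², a²b³, a²b⁴, a²b⁵, a²b⁶, a³b², a³b³, a³b⁴, a³b⁵, a³b⁶}.
No further products give new elements, so |G| = 28.

Answer: 28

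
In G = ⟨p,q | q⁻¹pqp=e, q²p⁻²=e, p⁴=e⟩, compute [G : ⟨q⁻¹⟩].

First find ord(q⁻¹) by computing successive powers:
  (q⁻¹)¹ = q⁻¹, (q⁻¹)² = p², (q⁻¹)³ = q, (q⁻¹)⁴ = e.
So |⟨q⁻¹⟩| = ord(q⁻¹) = 4. With |G| = 8, by Lagrange [G : ⟨q⁻¹⟩] = 8/4 = 2.

Answer: 2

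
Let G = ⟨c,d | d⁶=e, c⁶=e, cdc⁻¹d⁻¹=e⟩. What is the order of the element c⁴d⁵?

Compute successive powers until reaching e:
  (c⁴d⁵)¹ = c⁴d⁵, (c⁴d⁵)² = c²d⁴, (c⁴d⁵)³ = d³, (c⁴d⁵)⁴ = c⁴d², (c⁴d⁵)⁵ = c²d, (c⁴d⁵)⁶ = e.
The smallest positive k with (c⁴d⁵)ᵏ = e is 6.

Answer: 6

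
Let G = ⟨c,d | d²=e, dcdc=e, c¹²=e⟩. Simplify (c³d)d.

Compute (c³d) · d by multiplying left to right and reducing via the relations at each step:
  (c³d) · d = c³

Answer: c³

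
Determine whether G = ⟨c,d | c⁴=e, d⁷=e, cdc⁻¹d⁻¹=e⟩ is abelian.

Each pair of generators commutes: c·d = cd = d·c. Since the generators pairwise commute, every element of G commutes with every other, so G is abelian.

Answer: Yes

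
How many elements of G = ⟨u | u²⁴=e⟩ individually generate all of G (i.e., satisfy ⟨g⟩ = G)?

G is cyclic of order 24. An element generates G iff its order is 24, and a cyclic group of order 24 has exactly φ(24) = 8 such elements.

Answer: 8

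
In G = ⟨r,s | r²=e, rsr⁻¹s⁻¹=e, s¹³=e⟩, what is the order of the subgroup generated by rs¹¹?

|⟨rs¹¹⟩| equals the order of rs¹¹. Compute successive powers until reaching e:
  (rs¹¹)¹ = rs¹¹, (rs¹¹)² = s⁹, (rs¹¹)³ = rs⁷, (rs¹¹)⁴ = s⁵, (rs¹¹)⁵ = rs³, (rs¹¹)⁶ = s, (rs¹¹)⁷ = rs¹², (rs¹¹)⁸ = s¹⁰, (rs¹¹)⁹ = rs⁸, (rs¹¹)¹⁰ = s⁶, (rs¹¹)¹¹ = rs⁴, (rs¹¹)¹² = s², (rs¹¹)¹³ = r, (rs¹¹)¹⁴ = s¹¹, (rs¹¹)¹⁵ = rs⁹, (rs¹¹)¹⁶ = s⁷, (rs¹¹)¹⁷ = rs⁵, (rs¹¹)¹⁸ = s³, (rs¹¹)¹⁹ = rs, (rs¹¹)²⁰ = s¹², (rs¹¹)²¹ = rs¹⁰, (rs¹¹)²² = s⁸, (rs¹¹)²³ = rs⁶, (rs¹¹)²⁴ = s⁴, (rs¹¹)²⁵ = rs², (rs¹¹)²⁶ = e.
The smallest positive k with (rs¹¹)ᵏ = e is 26, so |⟨rs¹¹⟩| = 26.

Answer: 26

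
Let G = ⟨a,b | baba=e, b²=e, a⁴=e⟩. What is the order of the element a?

Compute successive powers until reaching e:
  a¹ = a, a² = a², a³ = a³, a⁴ = e.
The smallest positive k with aᵏ = e is 4.

Answer: 4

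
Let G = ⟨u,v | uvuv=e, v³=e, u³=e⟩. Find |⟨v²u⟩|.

|⟨v²u⟩| equals the order of v²u. Compute successive powers until reaching e:
  (v²u)¹ = v²u, (v²u)² = u²v, (v²u)³ = e.
The smallest positive k with (v²u)ᵏ = e is 3, so |⟨v²u⟩| = 3.

Answer: 3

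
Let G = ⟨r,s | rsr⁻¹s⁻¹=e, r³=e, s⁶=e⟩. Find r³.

Compute successive powers of r, reducing at each step:
  r²: r · r = r²
  r³: (r²) · r = e

Answer: e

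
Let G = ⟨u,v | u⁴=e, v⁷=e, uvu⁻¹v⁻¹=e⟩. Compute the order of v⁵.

Compute successive powers until reaching e:
  (v⁵)¹ = v⁵, (v⁵)² = v³, (v⁵)³ = v, (v⁵)⁴ = v⁶, (v⁵)⁵ = v⁴, (v⁵)⁶ = v², (v⁵)⁷ = e.
The smallest positive k with (v⁵)ᵏ = e is 7.

Answer: 7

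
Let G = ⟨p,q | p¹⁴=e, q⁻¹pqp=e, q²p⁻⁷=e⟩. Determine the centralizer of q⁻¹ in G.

⟨q⁻¹⟩ ⊆ C_G(q⁻¹) since powers of q⁻¹ commute with q⁻¹; so |C_G(q⁻¹)| ≥ |⟨q⁻¹⟩| = 4.
By orbit–stabilizer, |C_G(q⁻¹)| = |G| / |conj. class of q⁻¹| = 28 / 7 = 4.
The 4 elements commuting with q⁻¹ are {e, p⁷, q, q⁻¹}.

Answer: {e, p⁷, q, q⁻¹}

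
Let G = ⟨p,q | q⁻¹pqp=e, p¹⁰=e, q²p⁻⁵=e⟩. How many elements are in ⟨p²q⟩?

|⟨p²q⟩| equals the order of p²q. Compute successive powers until reaching e:
  (p²q)¹ = p²q, (p²q)² = p⁵, (p²q)³ = p²q⁻¹, (p²q)⁴ = e.
The smallest positive k with (p²q)ᵏ = e is 4, so |⟨p²q⟩| = 4.

Answer: 4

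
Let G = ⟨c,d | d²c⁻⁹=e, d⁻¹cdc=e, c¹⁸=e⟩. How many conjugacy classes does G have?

The conjugacy classes (representative and size) are:
  [e] (size 1), [c¹⁷] (size 2), [c¹⁶] (size 2), [c³] (size 2), [c¹⁴] (size 2), [c¹³] (size 2), [c¹²] (size 2), [c¹¹] (size 2), [c¹⁰] (size 2), [c⁹] (size 1), [c⁸d] (size 9), [cd] (size 9).
Class equation: 1 + 2 + 2 + 2 + 2 + 2 + 2 + 2 + 2 + 1 + 9 + 9 = 36 = |G|. So G has 12 conjugacy classes.

Answer: 12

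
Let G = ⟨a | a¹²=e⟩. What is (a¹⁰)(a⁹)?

Compute (a¹⁰) · (a⁹) by multiplying left to right and reducing via the relations at each step:
  (a¹⁰) · a⁹ = a⁷

Answer: a⁷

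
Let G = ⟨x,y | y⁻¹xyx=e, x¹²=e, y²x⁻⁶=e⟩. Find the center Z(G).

An element z ∈ Z(G) iff z commutes with every generator.
For example x⁶ is central: (x⁶)·x = x⁷ = x·(x⁶); (x⁶)·y = y⁻¹ = y·(x⁶).
Whereas x ∉ Z(G) since x·y = xy ≠ x⁵y⁻¹ = y·x.
Checking each of the 24 elements this way gives Z(G) = {e, x⁶}, of order 2.

Answer: {e, x⁶}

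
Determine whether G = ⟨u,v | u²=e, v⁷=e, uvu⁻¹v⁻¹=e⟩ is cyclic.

|G| = 14. The element uv has order 14 (its powers give 14 distinct elements), so ⟨uv⟩ = G and G is cyclic.

Answer: Yes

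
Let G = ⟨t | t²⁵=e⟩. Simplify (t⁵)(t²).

Compute (t⁵) · (t²) by multiplying left to right and reducing via the relations at each step:
  (t⁵) · t² = t⁷

Answer: t⁷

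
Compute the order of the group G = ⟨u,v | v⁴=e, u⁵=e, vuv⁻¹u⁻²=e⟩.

Enumerate words in the generators, reducing via the relations: the distinct elements are
  {e, u, v, uv, u², u³, u⁴, v², v³, uv², uv³, u²v, u³v, u⁴v, u²v², u²v³, u³v², u³v³, u⁴v², u⁴v³}.
No further products give new elements, so |G| = 20.

Answer: 20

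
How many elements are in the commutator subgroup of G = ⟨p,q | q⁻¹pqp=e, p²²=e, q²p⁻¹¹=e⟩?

G' = [G, G] is generated by all commutators. The generator-pair commutators are: [p, q] = p².
The subgroup they normally generate is {e, p², p⁴, p⁶, p⁸, p¹⁰, p¹², p¹⁴, p¹⁶, p¹⁸, p²⁰}, of order 11.
Check: |G/G'| = 44/11 = 4 is the order of the abelianisation.

Answer: 11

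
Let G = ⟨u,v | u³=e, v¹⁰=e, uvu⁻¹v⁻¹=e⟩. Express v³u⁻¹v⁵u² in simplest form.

Multiply left to right, reducing at each step:
  (v³) · u⁻¹ = u²v³
  (u²v³) · v⁵ = u²v⁸
  (u²v⁸) · u² = uv⁸

Answer: uv⁸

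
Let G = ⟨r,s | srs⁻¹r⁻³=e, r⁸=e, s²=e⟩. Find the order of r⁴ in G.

Compute successive powers until reaching e:
  (r⁴)¹ = r⁴, (r⁴)² = e.
The smallest positive k with (r⁴)ᵏ = e is 2.

Answer: 2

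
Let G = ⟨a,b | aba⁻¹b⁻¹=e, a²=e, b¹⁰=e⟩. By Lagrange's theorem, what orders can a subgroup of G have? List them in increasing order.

|G| = 20 = 2² · 5. By Lagrange's theorem the order of any subgroup divides 20; the divisors of 20 are 1, 2, 4, 5, 10, 20.

Answer: 1, 2, 4, 5, 10, 20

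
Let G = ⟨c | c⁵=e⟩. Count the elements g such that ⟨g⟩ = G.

G is cyclic of order 5. An element generates G iff its order is 5, and a cyclic group of order 5 has exactly φ(5) = 4 such elements.

Answer: 4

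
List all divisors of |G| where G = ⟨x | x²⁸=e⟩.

|G| = 28 = 2² · 7. By Lagrange's theorem the order of any subgroup divides 28; the divisors of 28 are 1, 2, 4, 7, 14, 28.

Answer: 1, 2, 4, 7, 14, 28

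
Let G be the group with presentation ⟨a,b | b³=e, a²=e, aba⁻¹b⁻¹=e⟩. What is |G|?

Enumerate words in the generators, reducing via the relations: the distinct elements are
  {a, b, e, ab, b², ab²}.
No further products give new elements, so |G| = 6.

Answer: 6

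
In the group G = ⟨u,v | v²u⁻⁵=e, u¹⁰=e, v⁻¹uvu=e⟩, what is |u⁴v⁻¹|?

Compute successive powers until reaching e:
  (u⁴v⁻¹)¹ = u⁴v⁻¹, (u⁴v⁻¹)² = u⁵, (u⁴v⁻¹)³ = u⁴v, (u⁴v⁻¹)⁴ = e.
The smallest positive k with (u⁴v⁻¹)ᵏ = e is 4.

Answer: 4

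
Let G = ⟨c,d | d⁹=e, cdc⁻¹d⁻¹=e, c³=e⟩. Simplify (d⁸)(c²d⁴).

Compute (d⁸) · (c²d⁴) by multiplying left to right and reducing via the relations at each step:
  (d⁸) · c² = c²d⁸
  (c²d⁸) · d⁴ = c²d³

Answer: c²d³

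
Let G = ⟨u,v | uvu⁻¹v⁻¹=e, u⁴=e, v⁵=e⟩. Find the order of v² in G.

Compute successive powers until reaching e:
  (v²)¹ = v², (v²)² = v⁴, (v²)³ = v, (v²)⁴ = v³, (v²)⁵ = e.
The smallest positive k with (v²)ᵏ = e is 5.

Answer: 5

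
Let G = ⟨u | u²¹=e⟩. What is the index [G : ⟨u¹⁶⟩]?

First find ord(u¹⁶) by computing successive powers:
  (u¹⁶)¹ = u¹⁶, (u¹⁶)² = u¹¹, (u¹⁶)³ = u⁶, (u¹⁶)⁴ = u, (u¹⁶)⁵ = u¹⁷, (u¹⁶)⁶ = u¹², (u¹⁶)⁷ = u⁷, (u¹⁶)⁸ = u², (u¹⁶)⁹ = u¹⁸, (u¹⁶)¹⁰ = u¹³, (u¹⁶)¹¹ = u⁸, (u¹⁶)¹² = u³, (u¹⁶)¹³ = u¹⁹, (u¹⁶)¹⁴ = u¹⁴, (u¹⁶)¹⁵ = u⁹, (u¹⁶)¹⁶ = u⁴, (u¹⁶)¹⁷ = u²⁰, (u¹⁶)¹⁸ = u¹⁵, (u¹⁶)¹⁹ = u¹⁰, (u¹⁶)²⁰ = u⁵, (u¹⁶)²¹ = e.
So |⟨u¹⁶⟩| = ord(u¹⁶) = 21. With |G| = 21, by Lagrange [G : ⟨u¹⁶⟩] = 21/21 = 1.

Answer: 1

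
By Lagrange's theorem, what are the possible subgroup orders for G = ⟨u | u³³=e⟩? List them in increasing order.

|G| = 33 = 3 · 11. By Lagrange's theorem the order of any subgroup divides 33; the divisors of 33 are 1, 3, 11, 33.

Answer: 1, 3, 11, 33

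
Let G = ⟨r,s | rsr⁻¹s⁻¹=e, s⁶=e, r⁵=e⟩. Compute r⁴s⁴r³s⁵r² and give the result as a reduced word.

Multiply left to right, reducing at each step:
  (r⁴) · s⁴ = r⁴s⁴
  (r⁴s⁴) · r³ = r²s⁴
  (r²s⁴) · s⁵ = r²s³
  (r²s³) · r² = r⁴s³

Answer: r⁴s³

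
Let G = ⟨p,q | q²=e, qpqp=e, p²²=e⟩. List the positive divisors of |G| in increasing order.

|G| = 44 = 2² · 11. By Lagrange's theorem the order of any subgroup divides 44; the divisors of 44 are 1, 2, 4, 11, 22, 44.

Answer: 1, 2, 4, 11, 22, 44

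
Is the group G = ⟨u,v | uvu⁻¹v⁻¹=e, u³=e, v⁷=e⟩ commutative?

Each pair of generators commutes: u·v = uv = v·u. Since the generators pairwise commute, every element of G commutes with every other, so G is abelian.

Answer: Yes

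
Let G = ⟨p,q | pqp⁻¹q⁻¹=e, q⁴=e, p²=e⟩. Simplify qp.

Compute q · p by multiplying left to right and reducing via the relations at each step:
  q · p = pq

Answer: pq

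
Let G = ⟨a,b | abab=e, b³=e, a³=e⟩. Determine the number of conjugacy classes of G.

The conjugacy classes (representative and size) are:
  [e] (size 1), [ba²] (size 4), [b²a] (size 4), [a²b²] (size 3).
Class equation: 1 + 4 + 4 + 3 = 12 = |G|. So G has 4 conjugacy classes.

Answer: 4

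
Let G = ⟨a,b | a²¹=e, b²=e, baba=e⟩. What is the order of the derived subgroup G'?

G' = [G, G] is generated by all commutators. The generator-pair commutators are: [a, b] = a².
The subgroup they normally generate is {e, a, a², a³, a⁴, a⁵, a⁶, a⁷, a⁸, a⁹, a¹⁰, a¹¹, a¹², a¹³, a¹⁴, a¹⁵, a¹⁶, a¹⁷, a¹⁸, a¹⁹, a²⁰}, of order 21.
Check: |G/G'| = 42/21 = 2 is the order of the abelianisation.

Answer: 21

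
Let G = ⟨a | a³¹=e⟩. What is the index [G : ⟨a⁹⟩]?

First find ord(a⁹) by computing successive powers:
  (a⁹)¹ = a⁹, (a⁹)² = a¹⁸, (a⁹)³ = a²⁷, (a⁹)⁴ = a⁵, (a⁹)⁵ = a¹⁴, (a⁹)⁶ = a²³, (a⁹)⁷ = a, (a⁹)⁸ = a¹⁰, (a⁹)⁹ = a¹⁹, (a⁹)¹⁰ = a²⁸, (a⁹)¹¹ = a⁶, (a⁹)¹² = a¹⁵, (a⁹)¹³ = a²⁴, (a⁹)¹⁴ = a², (a⁹)¹⁵ = a¹¹, (a⁹)¹⁶ = a²⁰, (a⁹)¹⁷ = a²⁹, (a⁹)¹⁸ = a⁷, (a⁹)¹⁹ = a¹⁶, (a⁹)²⁰ = a²⁵, (a⁹)²¹ = a³, (a⁹)²² = a¹², (a⁹)²³ = a²¹, (a⁹)²⁴ = a³⁰, (a⁹)²⁵ = a⁸, (a⁹)²⁶ = a¹⁷, (a⁹)²⁷ = a²⁶, (a⁹)²⁸ = a⁴, (a⁹)²⁹ = a¹³, (a⁹)³⁰ = a²², (a⁹)³¹ = e.
So |⟨a⁹⟩| = ord(a⁹) = 31. With |G| = 31, by Lagrange [G : ⟨a⁹⟩] = 31/31 = 1.

Answer: 1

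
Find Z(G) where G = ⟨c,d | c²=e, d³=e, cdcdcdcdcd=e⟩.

An element z ∈ Z(G) iff z commutes with every generator.
For example e is central: e·c = c = c·e; e·d = d = d·e.
Whereas c ∉ Z(G) since c·d = cd ≠ dc = d·c.
Checking each of the 60 elements this way gives Z(G) = {e}, of order 1.

Answer: {e}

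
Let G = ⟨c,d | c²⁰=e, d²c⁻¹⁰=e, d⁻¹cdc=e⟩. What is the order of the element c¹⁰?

Compute successive powers until reaching e:
  (c¹⁰)¹ = c¹⁰, (c¹⁰)² = e.
The smallest positive k with (c¹⁰)ᵏ = e is 2.

Answer: 2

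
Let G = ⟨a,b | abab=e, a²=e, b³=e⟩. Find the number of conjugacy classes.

The conjugacy classes (representative and size) are:
  [e] (size 1), [ab²] (size 3), [b²] (size 2).
Class equation: 1 + 3 + 2 = 6 = |G|. So G has 3 conjugacy classes.

Answer: 3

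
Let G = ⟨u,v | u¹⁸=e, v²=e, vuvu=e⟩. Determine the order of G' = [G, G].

G' = [G, G] is generated by all commutators. The generator-pair commutators are: [u, v] = u².
The subgroup they normally generate is {e, u², u⁴, u⁶, u⁸, u¹⁰, u¹², u¹⁴, u¹⁶}, of order 9.
Check: |G/G'| = 36/9 = 4 is the order of the abelianisation.

Answer: 9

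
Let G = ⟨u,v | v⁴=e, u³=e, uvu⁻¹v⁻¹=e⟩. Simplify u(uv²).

Compute u · (uv²) by multiplying left to right and reducing via the relations at each step:
  u · u = u²
  (u²) · v² = u²v²

Answer: u²v²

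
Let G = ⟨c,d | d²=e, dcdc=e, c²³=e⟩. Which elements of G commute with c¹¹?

⟨c¹¹⟩ ⊆ C_G(c¹¹) since powers of c¹¹ commute with c¹¹; so |C_G(c¹¹)| ≥ |⟨c¹¹⟩| = 23.
By orbit–stabilizer, |C_G(c¹¹)| = |G| / |conj. class of c¹¹| = 46 / 2 = 23.
The 23 elements commuting with c¹¹ are {e, c, c², c³, c⁴, c⁵, c⁶, c⁷, c⁸, c⁹, c¹⁰, c¹¹, c¹², c¹³, c¹⁴, c¹⁵, c¹⁶, c¹⁷, c¹⁸, c¹⁹, c²⁰, c²¹, c²²}.

Answer: {e, c, c², c³, c⁴, c⁵, c⁶, c⁷, c⁸, c⁹, c¹⁰, c¹¹, c¹², c¹³, c¹⁴, c¹⁵, c¹⁶, c¹⁷, c¹⁸, c¹⁹, c²⁰, c²¹, c²²}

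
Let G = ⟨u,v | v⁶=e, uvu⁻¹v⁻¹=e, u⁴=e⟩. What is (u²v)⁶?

Compute successive powers of (u²v), reducing at each step:
  (u²v)²: (u²v) · u² = v;   v · v = v²
  (u²v)³: (v²) · u² = u²v²;   (u²v²) · v = u²v³
  (u²v)⁴: (u²v³) · u² = v³;   (v³) · v = v⁴
  (u²v)⁵: (v⁴) · u² = u²v⁴;   (u²v⁴) · v = u²v⁵
  (u²v)⁶: (u²v⁵) · u² = v⁵;   (v⁵) · v = e

Answer: e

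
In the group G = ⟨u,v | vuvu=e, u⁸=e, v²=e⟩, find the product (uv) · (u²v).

Compute (uv) · (u²v) by multiplying left to right and reducing via the relations at each step:
  (uv) · u² = u⁷v
  (u⁷v) · v = u⁷

Answer: u⁷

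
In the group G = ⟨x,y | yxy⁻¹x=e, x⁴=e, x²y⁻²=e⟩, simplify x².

Compute successive powers of x, reducing at each step:
  x²: x · x = x²

Answer: x²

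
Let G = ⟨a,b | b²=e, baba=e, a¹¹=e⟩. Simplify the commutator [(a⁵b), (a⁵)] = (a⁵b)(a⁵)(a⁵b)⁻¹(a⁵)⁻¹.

[(a⁵b), (a⁵)] = (a⁵b)·(a⁵)·(a⁵b)⁻¹·(a⁵)⁻¹.
  (a⁵b) · (a⁵) = b
  b · (a⁵b) = a⁶
  (a⁶) · (a⁶) = a

Answer: a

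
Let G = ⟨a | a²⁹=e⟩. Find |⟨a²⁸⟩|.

|⟨a²⁸⟩| equals the order of a²⁸. Compute successive powers until reaching e:
  (a²⁸)¹ = a²⁸, (a²⁸)² = a²⁷, (a²⁸)³ = a²⁶, (a²⁸)⁴ = a²⁵, (a²⁸)⁵ = a²⁴, (a²⁸)⁶ = a²³, (a²⁸)⁷ = a²², (a²⁸)⁸ = a²¹, (a²⁸)⁹ = a²⁰, (a²⁸)¹⁰ = a¹⁹, (a²⁸)¹¹ = a¹⁸, (a²⁸)¹² = a¹⁷, (a²⁸)¹³ = a¹⁶, (a²⁸)¹⁴ = a¹⁵, (a²⁸)¹⁵ = a¹⁴, (a²⁸)¹⁶ = a¹³, (a²⁸)¹⁷ = a¹², (a²⁸)¹⁸ = a¹¹, (a²⁸)¹⁹ = a¹⁰, (a²⁸)²⁰ = a⁹, (a²⁸)²¹ = a⁸, (a²⁸)²² = a⁷, (a²⁸)²³ = a⁶, (a²⁸)²⁴ = a⁵, (a²⁸)²⁵ = a⁴, (a²⁸)²⁶ = a³, (a²⁸)²⁷ = a², (a²⁸)²⁸ = a, (a²⁸)²⁹ = e.
The smallest positive k with (a²⁸)ᵏ = e is 29, so |⟨a²⁸⟩| = 29.

Answer: 29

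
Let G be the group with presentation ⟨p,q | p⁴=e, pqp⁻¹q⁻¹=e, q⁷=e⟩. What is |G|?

Enumerate words in the generators, reducing via the relations: the distinct elements are
  {e, p, q, pq, p², p³, q², q³, q⁴, q⁵, q⁶, pq², pq³, pq⁴, pq⁵, pq⁶, p²q, p³q, p²q², p²q³, p²q⁴, p²q⁵, p²q⁶, p³q², p³q³, p³q⁴, p³q⁵, p³q⁶}.
No further products give new elements, so |G| = 28.

Answer: 28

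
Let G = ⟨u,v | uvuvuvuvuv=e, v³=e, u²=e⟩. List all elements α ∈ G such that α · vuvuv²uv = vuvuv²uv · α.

⟨vuvuv²uv⟩ ⊆ C_G(vuvuv²uv) since powers of vuvuv²uv commute with vuvuv²uv; so |C_G(vuvuv²uv)| ≥ |⟨vuvuv²uv⟩| = 3.
By orbit–stabilizer, |C_G(vuvuv²uv)| = |G| / |conj. class of vuvuv²uv| = 60 / 20 = 3.
The 3 elements commuting with vuvuv²uv are {e, v²uvuv²uv², vuvuv²uv}.

Answer: {e, v²uvuv²uv², vuvuv²uv}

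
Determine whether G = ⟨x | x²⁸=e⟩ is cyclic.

|G| = 28. The element x has order 28 (its powers give 28 distinct elements), so ⟨x⟩ = G and G is cyclic.

Answer: Yes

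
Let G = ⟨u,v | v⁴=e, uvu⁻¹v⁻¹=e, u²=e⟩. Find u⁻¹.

The order of u is 2 (smallest k with uᵏ = e), so u⁻¹ = u¹ = u.
Check: u · u → u · u = e, giving e as required.

Answer: u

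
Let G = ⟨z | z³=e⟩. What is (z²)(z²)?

Compute (z²) · (z²) by multiplying left to right and reducing via the relations at each step:
  (z²) · z² = z

Answer: z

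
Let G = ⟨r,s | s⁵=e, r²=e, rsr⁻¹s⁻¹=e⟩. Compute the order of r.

Compute successive powers until reaching e:
  r¹ = r, r² = e.
The smallest positive k with rᵏ = e is 2.

Answer: 2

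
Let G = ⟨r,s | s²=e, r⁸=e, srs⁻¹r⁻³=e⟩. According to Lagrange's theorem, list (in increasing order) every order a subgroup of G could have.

|G| = 16 = 2⁴. By Lagrange's theorem the order of any subgroup divides 16; the divisors of 16 are 1, 2, 4, 8, 16.

Answer: 1, 2, 4, 8, 16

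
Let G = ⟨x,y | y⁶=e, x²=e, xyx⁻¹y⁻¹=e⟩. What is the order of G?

Enumerate words in the generators, reducing via the relations: the distinct elements are
  {e, x, y, xy, y², y³, y⁴, y⁵, xy², xy³, xy⁴, xy⁵}.
No further products give new elements, so |G| = 12.

Answer: 12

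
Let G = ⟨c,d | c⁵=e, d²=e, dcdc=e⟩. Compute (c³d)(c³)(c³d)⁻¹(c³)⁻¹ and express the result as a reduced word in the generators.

[(c³d), (c³)] = (c³d)·(c³)·(c³d)⁻¹·(c³)⁻¹.
  (c³d) · (c³) = d
  d · (c³d) = c²
  (c²) · (c²) = c⁴

Answer: c⁴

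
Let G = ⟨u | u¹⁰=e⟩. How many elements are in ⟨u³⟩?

|⟨u³⟩| equals the order of u³. Compute successive powers until reaching e:
  (u³)¹ = u³, (u³)² = u⁶, (u³)³ = u⁹, (u³)⁴ = u², (u³)⁵ = u⁵, (u³)⁶ = u⁸, (u³)⁷ = u, (u³)⁸ = u⁴, (u³)⁹ = u⁷, (u³)¹⁰ = e.
The smallest positive k with (u³)ᵏ = e is 10, so |⟨u³⟩| = 10.

Answer: 10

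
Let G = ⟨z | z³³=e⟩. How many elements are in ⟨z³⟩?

|⟨z³⟩| equals the order of z³. Compute successive powers until reaching e:
  (z³)¹ = z³, (z³)² = z⁶, (z³)³ = z⁹, (z³)⁴ = z¹², (z³)⁵ = z¹⁵, (z³)⁶ = z¹⁸, (z³)⁷ = z²¹, (z³)⁸ = z²⁴, (z³)⁹ = z²⁷, (z³)¹⁰ = z³⁰, (z³)¹¹ = e.
The smallest positive k with (z³)ᵏ = e is 11, so |⟨z³⟩| = 11.

Answer: 11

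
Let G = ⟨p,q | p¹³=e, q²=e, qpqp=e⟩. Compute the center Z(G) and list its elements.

An element z ∈ Z(G) iff z commutes with every generator.
For example e is central: e·p = p = p·e; e·q = q = q·e.
Whereas p ∉ Z(G) since p·q = pq ≠ p¹²q = q·p.
Checking each of the 26 elements this way gives Z(G) = {e}, of order 1.

Answer: {e}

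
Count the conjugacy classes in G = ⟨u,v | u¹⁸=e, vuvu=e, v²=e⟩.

The conjugacy classes (representative and size) are:
  [e] (size 1), [u] (size 2), [u²] (size 2), [u³] (size 2), [u¹⁴] (size 2), [u⁵] (size 2), [u¹²] (size 2), [u⁷] (size 2), [u¹⁰] (size 2), [u⁹] (size 1), [u¹⁰v] (size 9), [uv] (size 9).
Class equation: 1 + 2 + 2 + 2 + 2 + 2 + 2 + 2 + 2 + 1 + 9 + 9 = 36 = |G|. So G has 12 conjugacy classes.

Answer: 12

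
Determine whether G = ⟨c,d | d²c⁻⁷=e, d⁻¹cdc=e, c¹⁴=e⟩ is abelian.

c·d = cd but d·c = c⁶d⁻¹, so c·d ≠ d·c and G is not abelian.

Answer: No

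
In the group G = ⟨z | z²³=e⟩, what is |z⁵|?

Compute successive powers until reaching e:
  (z⁵)¹ = z⁵, (z⁵)² = z¹⁰, (z⁵)³ = z¹⁵, (z⁵)⁴ = z²⁰, (z⁵)⁵ = z², (z⁵)⁶ = z⁷, (z⁵)⁷ = z¹², (z⁵)⁸ = z¹⁷, (z⁵)⁹ = z²², (z⁵)¹⁰ = z⁴, (z⁵)¹¹ = z⁹, (z⁵)¹² = z¹⁴, (z⁵)¹³ = z¹⁹, (z⁵)¹⁴ = z, (z⁵)¹⁵ = z⁶, (z⁵)¹⁶ = z¹¹, (z⁵)¹⁷ = z¹⁶, (z⁵)¹⁸ = z²¹, (z⁵)¹⁹ = z³, (z⁵)²⁰ = z⁸, (z⁵)²¹ = z¹³, (z⁵)²² = z¹⁸, (z⁵)²³ = e.
The smallest positive k with (z⁵)ᵏ = e is 23.

Answer: 23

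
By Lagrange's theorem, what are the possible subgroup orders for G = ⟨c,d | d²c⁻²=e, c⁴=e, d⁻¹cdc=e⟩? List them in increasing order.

|G| = 8 = 2³. By Lagrange's theorem the order of any subgroup divides 8; the divisors of 8 are 1, 2, 4, 8.

Answer: 1, 2, 4, 8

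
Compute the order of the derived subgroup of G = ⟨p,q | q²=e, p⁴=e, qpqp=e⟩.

G' = [G, G] is generated by all commutators. The generator-pair commutators are: [p, q] = p².
The subgroup they normally generate is {e, p²}, of order 2.
Check: |G/G'| = 8/2 = 4 is the order of the abelianisation.

Answer: 2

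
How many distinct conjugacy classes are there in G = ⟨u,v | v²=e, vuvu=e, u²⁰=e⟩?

The conjugacy classes (representative and size) are:
  [e] (size 1), [u] (size 2), [u¹⁸] (size 2), [u³] (size 2), [u⁴] (size 2), [u¹⁵] (size 2), [u¹⁴] (size 2), [u⁷] (size 2), [u¹²] (size 2), [u¹¹] (size 2), [u¹⁰] (size 1), [u¹⁸v] (size 10), [u⁵v] (size 10).
Class equation: 1 + 2 + 2 + 2 + 2 + 2 + 2 + 2 + 2 + 2 + 1 + 10 + 10 = 40 = |G|. So G has 13 conjugacy classes.

Answer: 13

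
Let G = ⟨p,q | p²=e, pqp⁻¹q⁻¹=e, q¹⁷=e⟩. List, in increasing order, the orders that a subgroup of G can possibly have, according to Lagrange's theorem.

|G| = 34 = 2 · 17. By Lagrange's theorem the order of any subgroup divides 34; the divisors of 34 are 1, 2, 17, 34.

Answer: 1, 2, 17, 34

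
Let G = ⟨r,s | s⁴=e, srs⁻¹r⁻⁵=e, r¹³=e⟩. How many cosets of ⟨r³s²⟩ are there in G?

First find ord(r³s²) by computing successive powers:
  (r³s²)¹ = r³s², (r³s²)² = e.
So |⟨r³s²⟩| = ord(r³s²) = 2. With |G| = 52, by Lagrange [G : ⟨r³s²⟩] = 52/2 = 26.

Answer: 26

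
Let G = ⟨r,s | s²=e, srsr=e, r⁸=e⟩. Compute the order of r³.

Compute successive powers until reaching e:
  (r³)¹ = r³, (r³)² = r⁶, (r³)³ = r, (r³)⁴ = r⁴, (r³)⁵ = r⁷, (r³)⁶ = r², (r³)⁷ = r⁵, (r³)⁸ = e.
The smallest positive k with (r³)ᵏ = e is 8.

Answer: 8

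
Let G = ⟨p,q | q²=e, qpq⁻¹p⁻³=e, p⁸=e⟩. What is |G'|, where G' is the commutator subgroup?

G' = [G, G] is generated by all commutators. The generator-pair commutators are: [p, q] = p⁶.
The subgroup they normally generate is {e, p², p⁴, p⁶}, of order 4.
Check: |G/G'| = 16/4 = 4 is the order of the abelianisation.

Answer: 4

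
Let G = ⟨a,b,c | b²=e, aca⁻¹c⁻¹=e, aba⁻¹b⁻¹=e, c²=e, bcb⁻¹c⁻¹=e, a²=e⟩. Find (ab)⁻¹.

The order of (ab) is 2 (smallest k with (ab)ᵏ = e), so (ab)⁻¹ = (ab)¹ = ab.
Check: (ab) · (ab) → (ab) · a = b;   b · b = e, giving e as required.

Answer: ab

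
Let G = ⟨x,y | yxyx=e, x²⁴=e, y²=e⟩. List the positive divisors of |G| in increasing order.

|G| = 48 = 2⁴ · 3. By Lagrange's theorem the order of any subgroup divides 48; the divisors of 48 are 1, 2, 3, 4, 6, 8, 12, 16, 24, 48.

Answer: 1, 2, 3, 4, 6, 8, 12, 16, 24, 48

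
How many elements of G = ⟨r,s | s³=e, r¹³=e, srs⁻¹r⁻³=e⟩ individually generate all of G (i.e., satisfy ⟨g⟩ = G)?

⟨g⟩ = G would require ord(g) = |G| = 39, but the maximum element order in G is 13 < 39. So G is not cyclic and no single element generates it: the count is 0.

Answer: 0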